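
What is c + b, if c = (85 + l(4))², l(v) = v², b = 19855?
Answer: 30056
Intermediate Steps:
c = 10201 (c = (85 + 4²)² = (85 + 16)² = 101² = 10201)
c + b = 10201 + 19855 = 30056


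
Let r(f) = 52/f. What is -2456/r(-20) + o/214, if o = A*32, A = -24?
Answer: 1308968/1391 ≈ 941.03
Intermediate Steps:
o = -768 (o = -24*32 = -768)
-2456/r(-20) + o/214 = -2456/(52/(-20)) - 768/214 = -2456/(52*(-1/20)) - 768*1/214 = -2456/(-13/5) - 384/107 = -2456*(-5/13) - 384/107 = 12280/13 - 384/107 = 1308968/1391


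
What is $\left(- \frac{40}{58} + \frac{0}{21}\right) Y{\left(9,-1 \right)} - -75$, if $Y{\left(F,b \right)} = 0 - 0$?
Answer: $75$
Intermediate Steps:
$Y{\left(F,b \right)} = 0$ ($Y{\left(F,b \right)} = 0 + 0 = 0$)
$\left(- \frac{40}{58} + \frac{0}{21}\right) Y{\left(9,-1 \right)} - -75 = \left(- \frac{40}{58} + \frac{0}{21}\right) 0 - -75 = \left(\left(-40\right) \frac{1}{58} + 0 \cdot \frac{1}{21}\right) 0 + 75 = \left(- \frac{20}{29} + 0\right) 0 + 75 = \left(- \frac{20}{29}\right) 0 + 75 = 0 + 75 = 75$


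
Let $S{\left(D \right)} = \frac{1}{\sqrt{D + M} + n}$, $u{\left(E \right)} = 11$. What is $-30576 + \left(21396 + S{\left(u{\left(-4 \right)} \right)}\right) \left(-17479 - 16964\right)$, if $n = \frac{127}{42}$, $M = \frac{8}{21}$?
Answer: $- \frac{2908648727826}{3947} - \frac{2893212 \sqrt{5019}}{3947} \approx -7.3698 \cdot 10^{8}$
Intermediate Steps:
$M = \frac{8}{21}$ ($M = 8 \cdot \frac{1}{21} = \frac{8}{21} \approx 0.38095$)
$n = \frac{127}{42}$ ($n = 127 \cdot \frac{1}{42} = \frac{127}{42} \approx 3.0238$)
$S{\left(D \right)} = \frac{1}{\frac{127}{42} + \sqrt{\frac{8}{21} + D}}$ ($S{\left(D \right)} = \frac{1}{\sqrt{D + \frac{8}{21}} + \frac{127}{42}} = \frac{1}{\sqrt{\frac{8}{21} + D} + \frac{127}{42}} = \frac{1}{\frac{127}{42} + \sqrt{\frac{8}{21} + D}}$)
$-30576 + \left(21396 + S{\left(u{\left(-4 \right)} \right)}\right) \left(-17479 - 16964\right) = -30576 + \left(21396 + \frac{42}{127 + 2 \sqrt{21} \sqrt{8 + 21 \cdot 11}}\right) \left(-17479 - 16964\right) = -30576 + \left(21396 + \frac{42}{127 + 2 \sqrt{21} \sqrt{8 + 231}}\right) \left(-34443\right) = -30576 + \left(21396 + \frac{42}{127 + 2 \sqrt{21} \sqrt{239}}\right) \left(-34443\right) = -30576 + \left(21396 + \frac{42}{127 + 2 \sqrt{5019}}\right) \left(-34443\right) = -30576 - \left(736942428 + \frac{1446606}{127 + 2 \sqrt{5019}}\right) = -736973004 - \frac{1446606}{127 + 2 \sqrt{5019}}$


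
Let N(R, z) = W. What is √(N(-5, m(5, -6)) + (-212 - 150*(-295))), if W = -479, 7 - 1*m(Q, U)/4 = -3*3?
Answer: √43559 ≈ 208.71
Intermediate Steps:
m(Q, U) = 64 (m(Q, U) = 28 - (-12)*3 = 28 - 4*(-9) = 28 + 36 = 64)
N(R, z) = -479
√(N(-5, m(5, -6)) + (-212 - 150*(-295))) = √(-479 + (-212 - 150*(-295))) = √(-479 + (-212 + 44250)) = √(-479 + 44038) = √43559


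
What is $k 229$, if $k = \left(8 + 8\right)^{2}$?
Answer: $58624$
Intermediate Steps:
$k = 256$ ($k = 16^{2} = 256$)
$k 229 = 256 \cdot 229 = 58624$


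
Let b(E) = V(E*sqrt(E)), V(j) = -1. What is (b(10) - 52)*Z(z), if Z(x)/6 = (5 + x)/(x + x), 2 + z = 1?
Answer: 636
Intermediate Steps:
z = -1 (z = -2 + 1 = -1)
b(E) = -1
Z(x) = 3*(5 + x)/x (Z(x) = 6*((5 + x)/(x + x)) = 6*((5 + x)/((2*x))) = 6*((5 + x)*(1/(2*x))) = 6*((5 + x)/(2*x)) = 3*(5 + x)/x)
(b(10) - 52)*Z(z) = (-1 - 52)*(3 + 15/(-1)) = -53*(3 + 15*(-1)) = -53*(3 - 15) = -53*(-12) = 636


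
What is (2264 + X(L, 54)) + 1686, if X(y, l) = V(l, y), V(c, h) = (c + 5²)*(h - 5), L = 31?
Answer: 6004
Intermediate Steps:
V(c, h) = (-5 + h)*(25 + c) (V(c, h) = (c + 25)*(-5 + h) = (25 + c)*(-5 + h) = (-5 + h)*(25 + c))
X(y, l) = -125 - 5*l + 25*y + l*y
(2264 + X(L, 54)) + 1686 = (2264 + (-125 - 5*54 + 25*31 + 54*31)) + 1686 = (2264 + (-125 - 270 + 775 + 1674)) + 1686 = (2264 + 2054) + 1686 = 4318 + 1686 = 6004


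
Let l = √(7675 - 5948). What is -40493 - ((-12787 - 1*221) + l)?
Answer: -27485 - √1727 ≈ -27527.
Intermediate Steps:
l = √1727 ≈ 41.557
-40493 - ((-12787 - 1*221) + l) = -40493 - ((-12787 - 1*221) + √1727) = -40493 - ((-12787 - 221) + √1727) = -40493 - (-13008 + √1727) = -40493 + (13008 - √1727) = -27485 - √1727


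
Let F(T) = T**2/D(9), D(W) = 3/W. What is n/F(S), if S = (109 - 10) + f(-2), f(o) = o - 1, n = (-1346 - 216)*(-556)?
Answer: 108559/3456 ≈ 31.412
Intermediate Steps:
n = 868472 (n = -1562*(-556) = 868472)
f(o) = -1 + o
S = 96 (S = (109 - 10) + (-1 - 2) = 99 - 3 = 96)
F(T) = 3*T**2 (F(T) = T**2/((3/9)) = T**2/((3*(1/9))) = T**2/(1/3) = T**2*3 = 3*T**2)
n/F(S) = 868472/((3*96**2)) = 868472/((3*9216)) = 868472/27648 = 868472*(1/27648) = 108559/3456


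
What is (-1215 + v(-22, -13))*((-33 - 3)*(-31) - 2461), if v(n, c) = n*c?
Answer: 1249505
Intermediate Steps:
v(n, c) = c*n
(-1215 + v(-22, -13))*((-33 - 3)*(-31) - 2461) = (-1215 - 13*(-22))*((-33 - 3)*(-31) - 2461) = (-1215 + 286)*(-36*(-31) - 2461) = -929*(1116 - 2461) = -929*(-1345) = 1249505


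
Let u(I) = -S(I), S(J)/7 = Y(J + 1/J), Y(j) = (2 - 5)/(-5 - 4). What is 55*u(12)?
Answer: -385/3 ≈ -128.33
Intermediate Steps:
Y(j) = ⅓ (Y(j) = -3/(-9) = -3*(-⅑) = ⅓)
S(J) = 7/3 (S(J) = 7*(⅓) = 7/3)
u(I) = -7/3 (u(I) = -1*7/3 = -7/3)
55*u(12) = 55*(-7/3) = -385/3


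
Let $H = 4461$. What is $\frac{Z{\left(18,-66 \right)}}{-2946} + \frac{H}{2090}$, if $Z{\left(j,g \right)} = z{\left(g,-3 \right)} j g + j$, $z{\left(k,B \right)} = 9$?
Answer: $\frac{5908461}{1026190} \approx 5.7577$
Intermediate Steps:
$Z{\left(j,g \right)} = j + 9 g j$ ($Z{\left(j,g \right)} = 9 j g + j = 9 g j + j = j + 9 g j$)
$\frac{Z{\left(18,-66 \right)}}{-2946} + \frac{H}{2090} = \frac{18 \left(1 + 9 \left(-66\right)\right)}{-2946} + \frac{4461}{2090} = 18 \left(1 - 594\right) \left(- \frac{1}{2946}\right) + 4461 \cdot \frac{1}{2090} = 18 \left(-593\right) \left(- \frac{1}{2946}\right) + \frac{4461}{2090} = \left(-10674\right) \left(- \frac{1}{2946}\right) + \frac{4461}{2090} = \frac{1779}{491} + \frac{4461}{2090} = \frac{5908461}{1026190}$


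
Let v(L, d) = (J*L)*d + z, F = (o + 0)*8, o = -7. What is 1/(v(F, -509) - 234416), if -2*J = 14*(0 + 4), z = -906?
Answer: -1/1033434 ≈ -9.6765e-7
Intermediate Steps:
J = -28 (J = -7*(0 + 4) = -7*4 = -1/2*56 = -28)
F = -56 (F = (-7 + 0)*8 = -7*8 = -56)
v(L, d) = -906 - 28*L*d (v(L, d) = (-28*L)*d - 906 = -28*L*d - 906 = -906 - 28*L*d)
1/(v(F, -509) - 234416) = 1/((-906 - 28*(-56)*(-509)) - 234416) = 1/((-906 - 798112) - 234416) = 1/(-799018 - 234416) = 1/(-1033434) = -1/1033434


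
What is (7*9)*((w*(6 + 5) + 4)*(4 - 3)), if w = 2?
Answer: 1638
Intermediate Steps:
(7*9)*((w*(6 + 5) + 4)*(4 - 3)) = (7*9)*((2*(6 + 5) + 4)*(4 - 3)) = 63*((2*11 + 4)*1) = 63*((22 + 4)*1) = 63*(26*1) = 63*26 = 1638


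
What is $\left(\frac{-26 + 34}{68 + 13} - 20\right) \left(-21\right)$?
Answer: $\frac{11284}{27} \approx 417.93$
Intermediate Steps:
$\left(\frac{-26 + 34}{68 + 13} - 20\right) \left(-21\right) = \left(\frac{8}{81} - 20\right) \left(-21\right) = \left(- \frac{1612}{81}\right) \left(-21\right) = \frac{11284}{27}$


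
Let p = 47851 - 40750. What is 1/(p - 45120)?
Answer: -1/38019 ≈ -2.6303e-5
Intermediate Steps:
p = 7101
1/(p - 45120) = 1/(7101 - 45120) = 1/(-38019) = -1/38019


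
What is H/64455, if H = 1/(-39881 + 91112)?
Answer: 1/3302094105 ≈ 3.0284e-10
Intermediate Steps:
H = 1/51231 ≈ 1.9519e-5
H/64455 = (1/51231)/64455 = (1/51231)*(1/64455) = 1/3302094105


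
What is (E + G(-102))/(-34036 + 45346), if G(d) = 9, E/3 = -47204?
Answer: -47201/3770 ≈ -12.520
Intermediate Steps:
E = -141612 (E = 3*(-47204) = -141612)
(E + G(-102))/(-34036 + 45346) = (-141612 + 9)/(-34036 + 45346) = -141603/11310 = -141603*1/11310 = -47201/3770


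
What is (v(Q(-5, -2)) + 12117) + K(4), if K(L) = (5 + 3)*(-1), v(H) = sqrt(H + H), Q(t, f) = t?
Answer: 12109 + I*sqrt(10) ≈ 12109.0 + 3.1623*I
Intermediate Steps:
v(H) = sqrt(2)*sqrt(H) (v(H) = sqrt(2*H) = sqrt(2)*sqrt(H))
K(L) = -8 (K(L) = 8*(-1) = -8)
(v(Q(-5, -2)) + 12117) + K(4) = (sqrt(2)*sqrt(-5) + 12117) - 8 = (sqrt(2)*(I*sqrt(5)) + 12117) - 8 = (I*sqrt(10) + 12117) - 8 = (12117 + I*sqrt(10)) - 8 = 12109 + I*sqrt(10)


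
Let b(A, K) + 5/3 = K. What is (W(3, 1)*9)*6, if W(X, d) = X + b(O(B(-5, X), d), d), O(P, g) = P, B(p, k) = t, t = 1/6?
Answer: 126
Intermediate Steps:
t = 1/6 ≈ 0.16667
B(p, k) = 1/6
b(A, K) = -5/3 + K
W(X, d) = -5/3 + X + d (W(X, d) = X + (-5/3 + d) = -5/3 + X + d)
(W(3, 1)*9)*6 = ((-5/3 + 3 + 1)*9)*6 = ((7/3)*9)*6 = 21*6 = 126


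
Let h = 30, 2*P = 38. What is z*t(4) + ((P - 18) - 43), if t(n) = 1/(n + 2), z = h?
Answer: -37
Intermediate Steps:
P = 19 (P = (½)*38 = 19)
z = 30
t(n) = 1/(2 + n)
z*t(4) + ((P - 18) - 43) = 30/(2 + 4) + ((19 - 18) - 43) = 30/6 + (1 - 43) = 30*(⅙) - 42 = 5 - 42 = -37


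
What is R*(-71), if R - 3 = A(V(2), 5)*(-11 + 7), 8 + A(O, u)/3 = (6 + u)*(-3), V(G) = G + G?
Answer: -35145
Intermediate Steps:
V(G) = 2*G
A(O, u) = -78 - 9*u (A(O, u) = -24 + 3*((6 + u)*(-3)) = -24 + 3*(-18 - 3*u) = -24 + (-54 - 9*u) = -78 - 9*u)
R = 495 (R = 3 + (-78 - 9*5)*(-11 + 7) = 3 + (-78 - 45)*(-4) = 3 - 123*(-4) = 3 + 492 = 495)
R*(-71) = 495*(-71) = -35145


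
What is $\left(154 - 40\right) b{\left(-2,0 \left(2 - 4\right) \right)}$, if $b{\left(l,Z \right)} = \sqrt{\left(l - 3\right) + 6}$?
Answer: $114$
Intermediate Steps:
$b{\left(l,Z \right)} = \sqrt{3 + l}$ ($b{\left(l,Z \right)} = \sqrt{\left(l - 3\right) + 6} = \sqrt{\left(-3 + l\right) + 6} = \sqrt{3 + l}$)
$\left(154 - 40\right) b{\left(-2,0 \left(2 - 4\right) \right)} = \left(154 - 40\right) \sqrt{3 - 2} = 114 \sqrt{1} = 114 \cdot 1 = 114$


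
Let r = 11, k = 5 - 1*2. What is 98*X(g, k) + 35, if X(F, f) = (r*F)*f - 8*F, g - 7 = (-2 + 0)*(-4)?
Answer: 36785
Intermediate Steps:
k = 3 (k = 5 - 2 = 3)
g = 15 (g = 7 + (-2 + 0)*(-4) = 7 - 2*(-4) = 7 + 8 = 15)
X(F, f) = -8*F + 11*F*f (X(F, f) = (11*F)*f - 8*F = 11*F*f - 8*F = -8*F + 11*F*f)
98*X(g, k) + 35 = 98*(15*(-8 + 11*3)) + 35 = 98*(15*(-8 + 33)) + 35 = 98*(15*25) + 35 = 98*375 + 35 = 36750 + 35 = 36785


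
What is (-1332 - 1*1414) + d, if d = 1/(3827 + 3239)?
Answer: -19403235/7066 ≈ -2746.0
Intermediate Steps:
d = 1/7066 ≈ 0.00014152
(-1332 - 1*1414) + d = (-1332 - 1*1414) + 1/7066 = (-1332 - 1414) + 1/7066 = -2746 + 1/7066 = -19403235/7066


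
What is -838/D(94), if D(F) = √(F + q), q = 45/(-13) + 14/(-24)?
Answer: -1676*√547287/14033 ≈ -88.355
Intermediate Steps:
q = -631/156 (q = 45*(-1/13) + 14*(-1/24) = -45/13 - 7/12 = -631/156 ≈ -4.0449)
D(F) = √(-631/156 + F) (D(F) = √(F - 631/156) = √(-631/156 + F))
-838/D(94) = -838*78/√(-24609 + 6084*94) = -838*78/√(-24609 + 571896) = -838*2*√547287/14033 = -1676*√547287/14033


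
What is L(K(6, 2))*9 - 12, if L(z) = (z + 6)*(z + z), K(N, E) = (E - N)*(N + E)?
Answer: 14964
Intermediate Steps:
K(N, E) = (E + N)*(E - N) (K(N, E) = (E - N)*(E + N) = (E + N)*(E - N))
L(z) = 2*z*(6 + z) (L(z) = (6 + z)*(2*z) = 2*z*(6 + z))
L(K(6, 2))*9 - 12 = (2*(2² - 1*6²)*(6 + (2² - 1*6²)))*9 - 12 = (2*(4 - 1*36)*(6 + (4 - 1*36)))*9 - 12 = (2*(4 - 36)*(6 + (4 - 36)))*9 - 12 = (2*(-32)*(6 - 32))*9 - 12 = (2*(-32)*(-26))*9 - 12 = 1664*9 - 12 = 14976 - 12 = 14964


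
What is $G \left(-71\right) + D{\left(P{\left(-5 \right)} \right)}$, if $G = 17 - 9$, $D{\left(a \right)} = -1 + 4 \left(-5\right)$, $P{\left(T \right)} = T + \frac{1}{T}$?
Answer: $-589$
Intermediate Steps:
$D{\left(a \right)} = -21$ ($D{\left(a \right)} = -1 - 20 = -21$)
$G = 8$ ($G = 17 - 9 = 8$)
$G \left(-71\right) + D{\left(P{\left(-5 \right)} \right)} = 8 \left(-71\right) - 21 = -568 - 21 = -589$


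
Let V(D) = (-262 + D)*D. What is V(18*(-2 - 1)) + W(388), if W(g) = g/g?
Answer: 17065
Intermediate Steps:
W(g) = 1
V(D) = D*(-262 + D)
V(18*(-2 - 1)) + W(388) = (18*(-2 - 1))*(-262 + 18*(-2 - 1)) + 1 = (18*(-3))*(-262 + 18*(-3)) + 1 = -54*(-262 - 54) + 1 = -54*(-316) + 1 = 17064 + 1 = 17065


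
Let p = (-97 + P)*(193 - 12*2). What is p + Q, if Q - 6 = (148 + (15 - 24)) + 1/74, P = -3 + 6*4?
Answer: -939725/74 ≈ -12699.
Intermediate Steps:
P = 21 (P = -3 + 24 = 21)
p = -12844 (p = (-97 + 21)*(193 - 12*2) = -76*(193 - 24) = -76*169 = -12844)
Q = 10731/74 (Q = 6 + ((148 + (15 - 24)) + 1/74) = 6 + ((148 - 9) + 1/74) = 6 + (139 + 1/74) = 6 + 10287/74 = 10731/74 ≈ 145.01)
p + Q = -12844 + 10731/74 = -939725/74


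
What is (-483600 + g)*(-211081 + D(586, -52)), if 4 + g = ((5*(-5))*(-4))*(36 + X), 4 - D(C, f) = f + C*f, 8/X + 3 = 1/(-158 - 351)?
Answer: 16562427130192/191 ≈ 8.6714e+10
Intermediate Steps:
X = -509/191 (X = 8/(-3 + 1/(-158 - 351)) = 8/(-3 + 1/(-509)) = 8/(-3 - 1/509) = 8/(-1528/509) = 8*(-509/1528) = -509/191 ≈ -2.6649)
D(C, f) = 4 - f - C*f (D(C, f) = 4 - (f + C*f) = 4 + (-f - C*f) = 4 - f - C*f)
g = 635936/191 (g = -4 + ((5*(-5))*(-4))*(36 - 509/191) = -4 - 25*(-4)*(6367/191) = -4 + 100*(6367/191) = -4 + 636700/191 = 635936/191 ≈ 3329.5)
(-483600 + g)*(-211081 + D(586, -52)) = (-483600 + 635936/191)*(-211081 + (4 - 1*(-52) - 1*586*(-52))) = -91731664*(-211081 + (4 + 52 + 30472))/191 = -91731664*(-211081 + 30528)/191 = -91731664/191*(-180553) = 16562427130192/191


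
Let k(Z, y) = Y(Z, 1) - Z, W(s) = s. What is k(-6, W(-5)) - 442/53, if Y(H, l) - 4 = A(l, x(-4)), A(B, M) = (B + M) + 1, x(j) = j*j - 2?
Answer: 936/53 ≈ 17.660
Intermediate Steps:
x(j) = -2 + j² (x(j) = j² - 2 = -2 + j²)
A(B, M) = 1 + B + M
Y(H, l) = 19 + l (Y(H, l) = 4 + (1 + l + (-2 + (-4)²)) = 4 + (1 + l + (-2 + 16)) = 4 + (1 + l + 14) = 4 + (15 + l) = 19 + l)
k(Z, y) = 20 - Z (k(Z, y) = (19 + 1) - Z = 20 - Z)
k(-6, W(-5)) - 442/53 = (20 - 1*(-6)) - 442/53 = (20 + 6) - 442*1/53 = 26 - 442/53 = 936/53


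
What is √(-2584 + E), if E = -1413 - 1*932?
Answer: I*√4929 ≈ 70.207*I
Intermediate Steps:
E = -2345 (E = -1413 - 932 = -2345)
√(-2584 + E) = √(-2584 - 2345) = √(-4929) = I*√4929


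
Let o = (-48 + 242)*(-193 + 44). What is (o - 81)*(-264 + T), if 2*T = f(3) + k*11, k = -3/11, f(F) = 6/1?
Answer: 15218175/2 ≈ 7.6091e+6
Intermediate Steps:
f(F) = 6 (f(F) = 6*1 = 6)
k = -3/11 (k = -3*1/11 = -3/11 ≈ -0.27273)
o = -28906 (o = 194*(-149) = -28906)
T = 3/2 (T = (6 - 3/11*11)/2 = (6 - 3)/2 = (½)*3 = 3/2 ≈ 1.5000)
(o - 81)*(-264 + T) = (-28906 - 81)*(-264 + 3/2) = -28987*(-525/2) = 15218175/2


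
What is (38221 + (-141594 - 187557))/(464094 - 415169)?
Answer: -58186/9785 ≈ -5.9464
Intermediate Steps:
(38221 + (-141594 - 187557))/(464094 - 415169) = (38221 - 329151)/48925 = -290930*1/48925 = -58186/9785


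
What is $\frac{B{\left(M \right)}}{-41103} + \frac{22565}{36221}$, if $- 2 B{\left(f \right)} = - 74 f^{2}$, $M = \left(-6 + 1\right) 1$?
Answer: $\frac{893984770}{1488791763} \approx 0.60048$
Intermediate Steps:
$M = -5$ ($M = \left(-5\right) 1 = -5$)
$B{\left(f \right)} = 37 f^{2}$ ($B{\left(f \right)} = - \frac{\left(-74\right) f^{2}}{2} = 37 f^{2}$)
$\frac{B{\left(M \right)}}{-41103} + \frac{22565}{36221} = \frac{37 \left(-5\right)^{2}}{-41103} + \frac{22565}{36221} = 37 \cdot 25 \left(- \frac{1}{41103}\right) + 22565 \cdot \frac{1}{36221} = 925 \left(- \frac{1}{41103}\right) + \frac{22565}{36221} = - \frac{925}{41103} + \frac{22565}{36221} = \frac{893984770}{1488791763}$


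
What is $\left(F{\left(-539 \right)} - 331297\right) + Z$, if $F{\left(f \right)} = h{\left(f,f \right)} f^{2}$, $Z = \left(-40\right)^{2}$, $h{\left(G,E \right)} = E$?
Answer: $-156920516$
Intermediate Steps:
$Z = 1600$
$F{\left(f \right)} = f^{3}$ ($F{\left(f \right)} = f f^{2} = f^{3}$)
$\left(F{\left(-539 \right)} - 331297\right) + Z = \left(\left(-539\right)^{3} - 331297\right) + 1600 = \left(-156590819 - 331297\right) + 1600 = -156922116 + 1600 = -156920516$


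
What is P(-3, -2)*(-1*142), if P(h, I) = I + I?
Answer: 568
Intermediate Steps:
P(h, I) = 2*I
P(-3, -2)*(-1*142) = (2*(-2))*(-1*142) = -4*(-142) = 568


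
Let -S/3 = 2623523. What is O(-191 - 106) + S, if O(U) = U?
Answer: -7870866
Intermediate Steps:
S = -7870569 (S = -3*2623523 = -7870569)
O(-191 - 106) + S = (-191 - 106) - 7870569 = -297 - 7870569 = -7870866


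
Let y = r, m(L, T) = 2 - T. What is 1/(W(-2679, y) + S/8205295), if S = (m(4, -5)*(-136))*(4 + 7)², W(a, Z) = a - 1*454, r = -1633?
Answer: -1172185/3672472061 ≈ -0.00031918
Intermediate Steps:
y = -1633
W(a, Z) = -454 + a (W(a, Z) = a - 454 = -454 + a)
S = -115192 (S = ((2 - 1*(-5))*(-136))*(4 + 7)² = ((2 + 5)*(-136))*11² = (7*(-136))*121 = -952*121 = -115192)
1/(W(-2679, y) + S/8205295) = 1/((-454 - 2679) - 115192/8205295) = 1/(-3133 - 115192*1/8205295) = 1/(-3133 - 16456/1172185) = 1/(-3672472061/1172185) = -1172185/3672472061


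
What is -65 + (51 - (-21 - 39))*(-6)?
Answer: -731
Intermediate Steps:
-65 + (51 - (-21 - 39))*(-6) = -65 + (51 - 1*(-60))*(-6) = -65 + (51 + 60)*(-6) = -65 + 111*(-6) = -65 - 666 = -731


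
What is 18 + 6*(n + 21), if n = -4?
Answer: 120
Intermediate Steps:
18 + 6*(n + 21) = 18 + 6*(-4 + 21) = 18 + 6*17 = 18 + 102 = 120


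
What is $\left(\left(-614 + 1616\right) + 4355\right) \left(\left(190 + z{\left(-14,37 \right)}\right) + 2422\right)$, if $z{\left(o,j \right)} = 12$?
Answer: $14056768$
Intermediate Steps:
$\left(\left(-614 + 1616\right) + 4355\right) \left(\left(190 + z{\left(-14,37 \right)}\right) + 2422\right) = \left(\left(-614 + 1616\right) + 4355\right) \left(\left(190 + 12\right) + 2422\right) = \left(1002 + 4355\right) \left(202 + 2422\right) = 5357 \cdot 2624 = 14056768$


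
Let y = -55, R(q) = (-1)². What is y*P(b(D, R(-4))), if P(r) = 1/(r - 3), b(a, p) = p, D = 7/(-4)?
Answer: 55/2 ≈ 27.500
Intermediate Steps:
D = -7/4 (D = 7*(-¼) = -7/4 ≈ -1.7500)
R(q) = 1
P(r) = 1/(-3 + r)
y*P(b(D, R(-4))) = -55/(-3 + 1) = -55/(-2) = -55*(-½) = 55/2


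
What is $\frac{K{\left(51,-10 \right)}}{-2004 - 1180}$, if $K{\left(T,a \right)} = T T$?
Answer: $- \frac{2601}{3184} \approx -0.8169$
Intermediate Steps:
$K{\left(T,a \right)} = T^{2}$
$\frac{K{\left(51,-10 \right)}}{-2004 - 1180} = \frac{51^{2}}{-2004 - 1180} = \frac{2601}{-2004 - 1180} = \frac{2601}{-3184} = 2601 \left(- \frac{1}{3184}\right) = - \frac{2601}{3184}$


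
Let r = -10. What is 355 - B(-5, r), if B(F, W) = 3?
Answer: 352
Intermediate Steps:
355 - B(-5, r) = 355 - 1*3 = 355 - 3 = 352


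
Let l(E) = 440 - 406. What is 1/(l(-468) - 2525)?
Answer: -1/2491 ≈ -0.00040145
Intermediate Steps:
l(E) = 34
1/(l(-468) - 2525) = 1/(34 - 2525) = 1/(-2491) = -1/2491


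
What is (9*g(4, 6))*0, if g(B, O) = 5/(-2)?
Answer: 0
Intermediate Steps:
g(B, O) = -5/2 (g(B, O) = 5*(-1/2) = -5/2)
(9*g(4, 6))*0 = (9*(-5/2))*0 = -45/2*0 = 0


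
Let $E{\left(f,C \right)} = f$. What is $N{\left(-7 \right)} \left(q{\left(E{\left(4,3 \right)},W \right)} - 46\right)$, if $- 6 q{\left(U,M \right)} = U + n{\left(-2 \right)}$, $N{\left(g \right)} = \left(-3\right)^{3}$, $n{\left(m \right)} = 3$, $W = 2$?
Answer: $\frac{2547}{2} \approx 1273.5$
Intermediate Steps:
$N{\left(g \right)} = -27$
$q{\left(U,M \right)} = - \frac{1}{2} - \frac{U}{6}$ ($q{\left(U,M \right)} = - \frac{U + 3}{6} = - \frac{3 + U}{6} = - \frac{1}{2} - \frac{U}{6}$)
$N{\left(-7 \right)} \left(q{\left(E{\left(4,3 \right)},W \right)} - 46\right) = - 27 \left(\left(- \frac{1}{2} - \frac{2}{3}\right) - 46\right) = - 27 \left(- \frac{7}{6} - 46\right) = \left(-27\right) \left(- \frac{283}{6}\right) = \frac{2547}{2}$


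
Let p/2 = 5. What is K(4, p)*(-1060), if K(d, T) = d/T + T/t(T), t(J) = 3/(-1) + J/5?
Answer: 10176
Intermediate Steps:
t(J) = -3 + J/5 (t(J) = 3*(-1) + J*(⅕) = -3 + J/5)
p = 10 (p = 2*5 = 10)
K(d, T) = T/(-3 + T/5) + d/T (K(d, T) = d/T + T/(-3 + T/5) = T/(-3 + T/5) + d/T)
K(4, p)*(-1060) = ((5*10² + 4*(-15 + 10))/(10*(-15 + 10)))*(-1060) = ((⅒)*(5*100 + 4*(-5))/(-5))*(-1060) = ((⅒)*(-⅕)*(500 - 20))*(-1060) = ((⅒)*(-⅕)*480)*(-1060) = -48/5*(-1060) = 10176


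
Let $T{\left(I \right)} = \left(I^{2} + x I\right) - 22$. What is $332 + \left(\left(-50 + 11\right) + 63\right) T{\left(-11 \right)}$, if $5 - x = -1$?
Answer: $1124$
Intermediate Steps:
$x = 6$ ($x = 5 - -1 = 5 + 1 = 6$)
$T{\left(I \right)} = -22 + I^{2} + 6 I$ ($T{\left(I \right)} = \left(I^{2} + 6 I\right) - 22 = -22 + I^{2} + 6 I$)
$332 + \left(\left(-50 + 11\right) + 63\right) T{\left(-11 \right)} = 332 + \left(\left(-50 + 11\right) + 63\right) \left(-22 + \left(-11\right)^{2} + 6 \left(-11\right)\right) = 332 + \left(-39 + 63\right) \left(-22 + 121 - 66\right) = 332 + 24 \cdot 33 = 332 + 792 = 1124$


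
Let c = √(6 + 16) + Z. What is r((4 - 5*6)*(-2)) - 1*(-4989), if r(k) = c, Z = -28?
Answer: 4961 + √22 ≈ 4965.7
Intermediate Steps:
c = -28 + √22 (c = √(6 + 16) - 28 = √22 - 28 = -28 + √22 ≈ -23.310)
r(k) = -28 + √22
r((4 - 5*6)*(-2)) - 1*(-4989) = (-28 + √22) - 1*(-4989) = (-28 + √22) + 4989 = 4961 + √22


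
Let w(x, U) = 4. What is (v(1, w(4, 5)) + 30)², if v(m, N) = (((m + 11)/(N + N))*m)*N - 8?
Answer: 784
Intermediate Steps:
v(m, N) = -8 + m*(11 + m)/2 (v(m, N) = (((11 + m)/((2*N)))*m)*N - 8 = (((11 + m)*(1/(2*N)))*m)*N - 8 = (((11 + m)/(2*N))*m)*N - 8 = (m*(11 + m)/(2*N))*N - 8 = m*(11 + m)/2 - 8 = -8 + m*(11 + m)/2)
(v(1, w(4, 5)) + 30)² = ((-8 + (½)*1² + (11/2)*1) + 30)² = ((-8 + (½)*1 + 11/2) + 30)² = ((-8 + ½ + 11/2) + 30)² = (-2 + 30)² = 28² = 784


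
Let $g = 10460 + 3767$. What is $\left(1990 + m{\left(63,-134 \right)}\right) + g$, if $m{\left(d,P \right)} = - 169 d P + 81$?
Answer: $1442996$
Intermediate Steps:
$m{\left(d,P \right)} = 81 - 169 P d$ ($m{\left(d,P \right)} = - 169 P d + 81 = 81 - 169 P d$)
$g = 14227$
$\left(1990 + m{\left(63,-134 \right)}\right) + g = \left(1990 - \left(-81 - 1426698\right)\right) + 14227 = \left(1990 + \left(81 + 1426698\right)\right) + 14227 = \left(1990 + 1426779\right) + 14227 = 1428769 + 14227 = 1442996$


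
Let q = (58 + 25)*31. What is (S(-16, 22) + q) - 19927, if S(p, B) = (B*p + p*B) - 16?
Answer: -18074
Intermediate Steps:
q = 2573 (q = 83*31 = 2573)
S(p, B) = -16 + 2*B*p (S(p, B) = (B*p + B*p) - 16 = 2*B*p - 16 = -16 + 2*B*p)
(S(-16, 22) + q) - 19927 = ((-16 + 2*22*(-16)) + 2573) - 19927 = ((-16 - 704) + 2573) - 19927 = (-720 + 2573) - 19927 = 1853 - 19927 = -18074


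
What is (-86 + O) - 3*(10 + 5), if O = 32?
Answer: -99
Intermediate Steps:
(-86 + O) - 3*(10 + 5) = (-86 + 32) - 3*(10 + 5) = -54 - 3*15 = -54 - 45 = -99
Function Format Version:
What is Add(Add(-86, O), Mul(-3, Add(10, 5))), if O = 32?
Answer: -99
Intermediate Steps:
Add(Add(-86, O), Mul(-3, Add(10, 5))) = Add(Add(-86, 32), Mul(-3, Add(10, 5))) = Add(-54, Mul(-3, 15)) = Add(-54, -45) = -99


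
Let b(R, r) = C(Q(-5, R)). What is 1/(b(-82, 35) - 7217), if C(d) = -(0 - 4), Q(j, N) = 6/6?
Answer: -1/7213 ≈ -0.00013864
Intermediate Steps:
Q(j, N) = 1 (Q(j, N) = 6*(⅙) = 1)
C(d) = 4 (C(d) = -1*(-4) = 4)
b(R, r) = 4
1/(b(-82, 35) - 7217) = 1/(4 - 7217) = 1/(-7213) = -1/7213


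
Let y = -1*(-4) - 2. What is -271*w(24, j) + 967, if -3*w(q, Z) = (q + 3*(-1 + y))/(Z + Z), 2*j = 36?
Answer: 4139/4 ≈ 1034.8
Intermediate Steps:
j = 18 (j = (½)*36 = 18)
y = 2 (y = 4 - 2 = 2)
w(q, Z) = -(3 + q)/(6*Z) (w(q, Z) = -(q + 3*(-1 + 2))/(3*(Z + Z)) = -(q + 3*1)/(3*(2*Z)) = -(q + 3)*1/(2*Z)/3 = -(3 + q)*1/(2*Z)/3 = -(3 + q)/(6*Z))
-271*w(24, j) + 967 = -271*(-3 - 1*24)/(6*18) + 967 = -271*(-3 - 24)/(6*18) + 967 = -271*(-27)/(6*18) + 967 = -271*(-¼) + 967 = 271/4 + 967 = 4139/4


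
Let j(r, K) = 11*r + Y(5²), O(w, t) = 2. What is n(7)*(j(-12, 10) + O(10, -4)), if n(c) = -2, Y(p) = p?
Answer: 210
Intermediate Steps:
j(r, K) = 25 + 11*r (j(r, K) = 11*r + 5² = 11*r + 25 = 25 + 11*r)
n(7)*(j(-12, 10) + O(10, -4)) = -2*((25 + 11*(-12)) + 2) = -2*((25 - 132) + 2) = -2*(-107 + 2) = -2*(-105) = 210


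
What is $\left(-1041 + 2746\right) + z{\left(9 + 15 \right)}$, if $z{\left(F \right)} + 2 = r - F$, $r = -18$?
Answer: $1661$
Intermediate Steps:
$z{\left(F \right)} = -20 - F$ ($z{\left(F \right)} = -2 - \left(18 + F\right) = -20 - F$)
$\left(-1041 + 2746\right) + z{\left(9 + 15 \right)} = \left(-1041 + 2746\right) - 44 = 1705 - 44 = 1661$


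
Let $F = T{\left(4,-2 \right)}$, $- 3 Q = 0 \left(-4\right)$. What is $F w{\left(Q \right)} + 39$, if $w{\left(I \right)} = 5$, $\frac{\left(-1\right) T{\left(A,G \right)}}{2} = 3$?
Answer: $9$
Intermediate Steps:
$T{\left(A,G \right)} = -6$ ($T{\left(A,G \right)} = \left(-2\right) 3 = -6$)
$Q = 0$ ($Q = - \frac{0 \left(-4\right)}{3} = \left(- \frac{1}{3}\right) 0 = 0$)
$F = -6$
$F w{\left(Q \right)} + 39 = \left(-6\right) 5 + 39 = -30 + 39 = 9$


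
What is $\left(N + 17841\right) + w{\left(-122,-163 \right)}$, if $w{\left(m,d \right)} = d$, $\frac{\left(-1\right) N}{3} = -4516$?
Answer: $31226$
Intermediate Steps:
$N = 13548$ ($N = \left(-3\right) \left(-4516\right) = 13548$)
$\left(N + 17841\right) + w{\left(-122,-163 \right)} = \left(13548 + 17841\right) - 163 = 31389 - 163 = 31226$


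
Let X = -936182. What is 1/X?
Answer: -1/936182 ≈ -1.0682e-6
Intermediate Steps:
1/X = 1/(-936182) = -1/936182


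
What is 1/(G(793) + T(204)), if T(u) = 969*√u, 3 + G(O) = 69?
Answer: -11/31923948 + 323*√51/31923948 ≈ 7.1911e-5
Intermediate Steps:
G(O) = 66 (G(O) = -3 + 69 = 66)
1/(G(793) + T(204)) = 1/(66 + 969*√204) = 1/(66 + 969*(2*√51)) = 1/(66 + 1938*√51)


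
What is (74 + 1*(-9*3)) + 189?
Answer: 236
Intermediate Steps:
(74 + 1*(-9*3)) + 189 = (74 + 1*(-27)) + 189 = (74 - 27) + 189 = 47 + 189 = 236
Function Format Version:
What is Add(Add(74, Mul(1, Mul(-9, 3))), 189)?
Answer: 236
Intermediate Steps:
Add(Add(74, Mul(1, Mul(-9, 3))), 189) = Add(Add(74, Mul(1, -27)), 189) = Add(Add(74, -27), 189) = Add(47, 189) = 236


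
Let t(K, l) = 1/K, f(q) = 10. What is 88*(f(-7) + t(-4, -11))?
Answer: 858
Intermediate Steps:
88*(f(-7) + t(-4, -11)) = 88*(10 + 1/(-4)) = 88*(10 - ¼) = 88*(39/4) = 858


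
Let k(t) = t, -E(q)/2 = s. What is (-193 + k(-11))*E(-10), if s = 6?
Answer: 2448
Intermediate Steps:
E(q) = -12 (E(q) = -2*6 = -12)
(-193 + k(-11))*E(-10) = (-193 - 11)*(-12) = -204*(-12) = 2448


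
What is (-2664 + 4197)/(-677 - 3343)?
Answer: -511/1340 ≈ -0.38134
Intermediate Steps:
(-2664 + 4197)/(-677 - 3343) = 1533/(-4020) = 1533*(-1/4020) = -511/1340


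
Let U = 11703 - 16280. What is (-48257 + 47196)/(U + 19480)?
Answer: -1061/14903 ≈ -0.071194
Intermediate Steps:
U = -4577
(-48257 + 47196)/(U + 19480) = (-48257 + 47196)/(-4577 + 19480) = -1061/14903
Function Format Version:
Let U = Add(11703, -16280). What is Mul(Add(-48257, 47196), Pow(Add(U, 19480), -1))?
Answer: Rational(-1061, 14903) ≈ -0.071194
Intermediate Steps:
U = -4577
Mul(Add(-48257, 47196), Pow(Add(U, 19480), -1)) = Mul(Add(-48257, 47196), Pow(Add(-4577, 19480), -1)) = Mul(-1061, Pow(14903, -1)) = Mul(-1061, Rational(1, 14903)) = Rational(-1061, 14903)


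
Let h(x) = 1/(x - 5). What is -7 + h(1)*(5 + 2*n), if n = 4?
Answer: -41/4 ≈ -10.250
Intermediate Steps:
h(x) = 1/(-5 + x)
-7 + h(1)*(5 + 2*n) = -7 + (5 + 2*4)/(-5 + 1) = -7 + (5 + 8)/(-4) = -7 - ¼*13 = -7 - 13/4 = -41/4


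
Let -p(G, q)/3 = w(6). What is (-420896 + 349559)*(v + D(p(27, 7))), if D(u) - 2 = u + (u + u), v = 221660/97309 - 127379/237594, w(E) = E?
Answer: 91795774843577/25603582 ≈ 3.5853e+6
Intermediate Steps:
p(G, q) = -18 (p(G, q) = -3*6 = -18)
v = 5752851847/3302862078 (v = 221660*(1/97309) - 127379*1/237594 = 221660/97309 - 18197/33942 = 5752851847/3302862078 ≈ 1.7418)
D(u) = 2 + 3*u (D(u) = 2 + (u + (u + u)) = 2 + (u + 2*u) = 2 + 3*u)
(-420896 + 349559)*(v + D(p(27, 7))) = (-420896 + 349559)*(5752851847/3302862078 + (2 + 3*(-18))) = -71337*(5752851847/3302862078 + (2 - 54)) = -71337*(5752851847/3302862078 - 52) = -71337*(-165995976209/3302862078) = 91795774843577/25603582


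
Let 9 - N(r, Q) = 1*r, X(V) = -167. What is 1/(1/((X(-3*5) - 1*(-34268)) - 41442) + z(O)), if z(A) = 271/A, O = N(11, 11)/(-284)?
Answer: 7341/282496361 ≈ 2.5986e-5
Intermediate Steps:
N(r, Q) = 9 - r
O = 1/142 (O = (9 - 1*11)/(-284) = (9 - 11)*(-1/284) = -2*(-1/284) = 1/142 ≈ 0.0070423)
1/(1/((X(-3*5) - 1*(-34268)) - 41442) + z(O)) = 1/(1/((-167 - 1*(-34268)) - 41442) + 271/(1/142)) = 1/(1/((-167 + 34268) - 41442) + 271*142) = 1/(1/(34101 - 41442) + 38482) = 1/(1/(-7341) + 38482) = 1/(-1/7341 + 38482) = 1/(282496361/7341) = 7341/282496361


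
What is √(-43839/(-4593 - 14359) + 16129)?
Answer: √1448504425486/9476 ≈ 127.01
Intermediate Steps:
√(-43839/(-4593 - 14359) + 16129) = √(-43839/(-18952) + 16129) = √(-43839*(-1/18952) + 16129) = √(43839/18952 + 16129) = √(305720647/18952) = √1448504425486/9476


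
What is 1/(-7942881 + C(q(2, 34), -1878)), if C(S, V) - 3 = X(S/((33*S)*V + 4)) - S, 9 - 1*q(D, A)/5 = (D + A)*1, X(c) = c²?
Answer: -69998221852036/555977886627705956523 ≈ -1.2590e-7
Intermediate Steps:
q(D, A) = 45 - 5*A - 5*D (q(D, A) = 45 - 5*(D + A) = 45 - 5*(A + D) = 45 + (-5*A - 5*D) = 45 - 5*A - 5*D)
C(S, V) = 3 - S + S²/(4 + 33*S*V)² (C(S, V) = 3 + ((S/((33*S)*V + 4))² - S) = 3 + ((S/(33*S*V + 4))² - S) = 3 + ((S/(4 + 33*S*V))² - S) = 3 + (S²/(4 + 33*S*V)² - S) = 3 + (-S + S²/(4 + 33*S*V)²) = 3 - S + S²/(4 + 33*S*V)²)
1/(-7942881 + C(q(2, 34), -1878)) = 1/(-7942881 + (3 - (45 - 5*34 - 5*2) + (45 - 5*34 - 5*2)²/(4 + 33*(45 - 5*34 - 5*2)*(-1878))²)) = 1/(-7942881 + (3 - (45 - 170 - 10) + (45 - 170 - 10)²/(4 + 33*(45 - 170 - 10)*(-1878))²)) = 1/(-7942881 + (3 - 1*(-135) + (-135)²/(4 + 33*(-135)*(-1878))²)) = 1/(-7942881 + (3 + 135 + 18225/(4 + 8366490)²)) = 1/(-7942881 + (3 + 135 + 18225/8366494²)) = 1/(-7942881 + (3 + 135 + 18225*(1/69998221852036))) = 1/(-7942881 + (3 + 135 + 18225/69998221852036)) = 1/(-7942881 + 9659754615599193/69998221852036) = 1/(-555977886627705956523/69998221852036) = -69998221852036/555977886627705956523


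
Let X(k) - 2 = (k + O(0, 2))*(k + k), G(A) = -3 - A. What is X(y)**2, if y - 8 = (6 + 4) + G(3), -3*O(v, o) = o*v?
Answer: 84100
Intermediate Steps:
O(v, o) = -o*v/3
y = 12 (y = 8 + ((6 + 4) + (-3 - 1*3)) = 8 + (10 + (-3 - 3)) = 8 + (10 - 6) = 8 + 4 = 12)
X(k) = 2 + 2*k**2 (X(k) = 2 + (k - 1/3*2*0)*(k + k) = 2 + (k + 0)*(2*k) = 2 + k*(2*k) = 2 + 2*k**2)
X(y)**2 = (2 + 2*12**2)**2 = (2 + 2*144)**2 = (2 + 288)**2 = 290**2 = 84100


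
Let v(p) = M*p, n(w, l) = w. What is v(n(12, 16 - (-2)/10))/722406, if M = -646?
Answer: -1292/120401 ≈ -0.010731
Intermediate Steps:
v(p) = -646*p
v(n(12, 16 - (-2)/10))/722406 = -646*12/722406 = -7752*1/722406 = -1292/120401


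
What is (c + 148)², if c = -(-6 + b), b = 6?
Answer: 21904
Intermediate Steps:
c = 0 (c = -(-6 + 6) = -1*0 = 0)
(c + 148)² = (0 + 148)² = 148² = 21904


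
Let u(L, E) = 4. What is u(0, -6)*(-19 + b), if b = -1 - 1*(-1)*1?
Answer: -76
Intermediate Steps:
b = 0 (b = -1 + 1*1 = -1 + 1 = 0)
u(0, -6)*(-19 + b) = 4*(-19 + 0) = 4*(-19) = -76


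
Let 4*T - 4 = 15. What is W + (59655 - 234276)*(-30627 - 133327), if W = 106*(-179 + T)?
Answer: 57259585927/2 ≈ 2.8630e+10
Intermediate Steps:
T = 19/4 (T = 1 + (¼)*15 = 1 + 15/4 = 19/4 ≈ 4.7500)
W = -36941/2 (W = 106*(-179 + 19/4) = 106*(-697/4) = -36941/2 ≈ -18471.)
W + (59655 - 234276)*(-30627 - 133327) = -36941/2 + (59655 - 234276)*(-30627 - 133327) = -36941/2 - 174621*(-163954) = -36941/2 + 28629811434 = 57259585927/2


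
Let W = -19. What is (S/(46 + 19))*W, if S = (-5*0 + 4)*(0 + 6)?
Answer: -456/65 ≈ -7.0154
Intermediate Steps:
S = 24 (S = (0 + 4)*6 = 4*6 = 24)
(S/(46 + 19))*W = (24/(46 + 19))*(-19) = (24/65)*(-19) = -456/65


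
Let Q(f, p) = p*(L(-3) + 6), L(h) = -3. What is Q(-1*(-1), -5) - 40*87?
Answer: -3495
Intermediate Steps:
Q(f, p) = 3*p (Q(f, p) = p*(-3 + 6) = p*3 = 3*p)
Q(-1*(-1), -5) - 40*87 = 3*(-5) - 40*87 = -15 - 3480 = -3495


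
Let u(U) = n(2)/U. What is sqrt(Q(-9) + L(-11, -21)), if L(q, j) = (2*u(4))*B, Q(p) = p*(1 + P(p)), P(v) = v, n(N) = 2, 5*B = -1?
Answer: sqrt(1795)/5 ≈ 8.4735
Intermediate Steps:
B = -1/5 (B = (1/5)*(-1) = -1/5 ≈ -0.20000)
u(U) = 2/U
Q(p) = p*(1 + p)
L(q, j) = -1/5 (L(q, j) = (2*(2/4))*(-1/5) = (2*(2*(1/4)))*(-1/5) = (2*(1/2))*(-1/5) = 1*(-1/5) = -1/5)
sqrt(Q(-9) + L(-11, -21)) = sqrt(-9*(1 - 9) - 1/5) = sqrt(-9*(-8) - 1/5) = sqrt(72 - 1/5) = sqrt(359/5) = sqrt(1795)/5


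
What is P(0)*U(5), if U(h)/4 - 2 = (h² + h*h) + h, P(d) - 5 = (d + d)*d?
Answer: 1140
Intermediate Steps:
P(d) = 5 + 2*d² (P(d) = 5 + (d + d)*d = 5 + (2*d)*d = 5 + 2*d²)
U(h) = 8 + 4*h + 8*h² (U(h) = 8 + 4*((h² + h*h) + h) = 8 + 4*((h² + h²) + h) = 8 + 4*(2*h² + h) = 8 + 4*(h + 2*h²) = 8 + (4*h + 8*h²) = 8 + 4*h + 8*h²)
P(0)*U(5) = (5 + 2*0²)*(8 + 4*5 + 8*5²) = (5 + 2*0)*(8 + 20 + 8*25) = (5 + 0)*(8 + 20 + 200) = 5*228 = 1140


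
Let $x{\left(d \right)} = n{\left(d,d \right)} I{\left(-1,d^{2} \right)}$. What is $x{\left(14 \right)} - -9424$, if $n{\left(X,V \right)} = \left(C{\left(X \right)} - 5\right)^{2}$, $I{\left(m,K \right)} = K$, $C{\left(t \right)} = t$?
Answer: $25300$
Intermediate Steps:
$n{\left(X,V \right)} = \left(-5 + X\right)^{2}$ ($n{\left(X,V \right)} = \left(X - 5\right)^{2} = \left(-5 + X\right)^{2}$)
$x{\left(d \right)} = d^{2} \left(-5 + d\right)^{2}$ ($x{\left(d \right)} = \left(-5 + d\right)^{2} d^{2} = d^{2} \left(-5 + d\right)^{2}$)
$x{\left(14 \right)} - -9424 = 14^{2} \left(-5 + 14\right)^{2} - -9424 = 196 \cdot 9^{2} + 9424 = 196 \cdot 81 + 9424 = 15876 + 9424 = 25300$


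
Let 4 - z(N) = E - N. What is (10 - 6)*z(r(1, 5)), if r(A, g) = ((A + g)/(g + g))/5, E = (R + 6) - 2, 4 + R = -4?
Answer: 812/25 ≈ 32.480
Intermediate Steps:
R = -8 (R = -4 - 4 = -8)
E = -4 (E = (-8 + 6) - 2 = -2 - 2 = -4)
r(A, g) = (A + g)/(10*g) (r(A, g) = ((A + g)/((2*g)))*(1/5) = ((A + g)*(1/(2*g)))*(1/5) = ((A + g)/(2*g))*(1/5) = (A + g)/(10*g))
z(N) = 8 + N (z(N) = 4 - (-4 - N) = 4 + (4 + N) = 8 + N)
(10 - 6)*z(r(1, 5)) = (10 - 6)*(8 + (1/10)*(1 + 5)/5) = 4*(8 + (1/10)*(1/5)*6) = 4*(8 + 3/25) = 4*(203/25) = 812/25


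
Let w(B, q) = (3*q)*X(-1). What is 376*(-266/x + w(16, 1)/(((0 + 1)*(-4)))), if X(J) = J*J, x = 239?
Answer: -167414/239 ≈ -700.48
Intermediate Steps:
X(J) = J²
w(B, q) = 3*q (w(B, q) = (3*q)*(-1)² = (3*q)*1 = 3*q)
376*(-266/x + w(16, 1)/(((0 + 1)*(-4)))) = 376*(-266/239 + (3*1)/(((0 + 1)*(-4)))) = 376*(-266*1/239 + 3/((1*(-4)))) = 376*(-266/239 + 3/(-4)) = 376*(-266/239 + 3*(-¼)) = 376*(-266/239 - ¾) = 376*(-1781/956) = -167414/239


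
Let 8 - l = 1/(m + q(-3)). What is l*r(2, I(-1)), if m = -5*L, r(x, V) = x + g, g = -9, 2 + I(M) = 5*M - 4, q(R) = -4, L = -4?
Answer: -889/16 ≈ -55.563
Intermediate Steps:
I(M) = -6 + 5*M (I(M) = -2 + (5*M - 4) = -2 + (-4 + 5*M) = -6 + 5*M)
r(x, V) = -9 + x (r(x, V) = x - 9 = -9 + x)
m = 20 (m = -5*(-4) = 20)
l = 127/16 (l = 8 - 1/(20 - 4) = 8 - 1/16 = 127/16 ≈ 7.9375)
l*r(2, I(-1)) = 127*(-9 + 2)/16 = (127/16)*(-7) = -889/16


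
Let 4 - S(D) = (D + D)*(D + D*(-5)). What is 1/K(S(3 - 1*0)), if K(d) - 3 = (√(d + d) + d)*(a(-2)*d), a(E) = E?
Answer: -11549/129867593 + 304*√38/129867593 ≈ -7.4499e-5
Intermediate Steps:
S(D) = 4 + 8*D² (S(D) = 4 - (D + D)*(D + D*(-5)) = 4 - 2*D*(D - 5*D) = 4 - 2*D*(-4*D) = 4 - (-8)*D² = 4 + 8*D²)
K(d) = 3 - 2*d*(d + √2*√d) (K(d) = 3 + (√(d + d) + d)*(-2*d) = 3 + (√(2*d) + d)*(-2*d) = 3 + (√2*√d + d)*(-2*d) = 3 + (d + √2*√d)*(-2*d) = 3 - 2*d*(d + √2*√d))
1/K(S(3 - 1*0)) = 1/(3 - 2*(4 + 8*(3 - 1*0)²)² - 2*√2*(4 + 8*(3 - 1*0)²)^(3/2)) = 1/(3 - 2*(4 + 8*(3 + 0)²)² - 2*√2*(4 + 8*(3 + 0)²)^(3/2)) = 1/(3 - 2*(4 + 8*3²)² - 2*√2*(4 + 8*3²)^(3/2)) = 1/(3 - 2*(4 + 8*9)² - 2*√2*(4 + 8*9)^(3/2)) = 1/(3 - 2*(4 + 72)² - 2*√2*(4 + 72)^(3/2)) = 1/(3 - 2*76² - 2*√2*76^(3/2)) = 1/(3 - 2*5776 - 2*√2*152*√19) = 1/(3 - 11552 - 304*√38) = 1/(-11549 - 304*√38)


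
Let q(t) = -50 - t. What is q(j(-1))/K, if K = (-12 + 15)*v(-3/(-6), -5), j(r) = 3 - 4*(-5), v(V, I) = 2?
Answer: -73/6 ≈ -12.167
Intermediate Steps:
j(r) = 23 (j(r) = 3 + 20 = 23)
K = 6 (K = (-12 + 15)*2 = 3*2 = 6)
q(j(-1))/K = (-50 - 1*23)/6 = (-50 - 23)*(1/6) = -73*1/6 = -73/6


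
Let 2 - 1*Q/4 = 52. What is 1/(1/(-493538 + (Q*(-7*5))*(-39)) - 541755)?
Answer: -766538/415275794191 ≈ -1.8459e-6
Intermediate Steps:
Q = -200 (Q = 8 - 4*52 = 8 - 208 = -200)
1/(1/(-493538 + (Q*(-7*5))*(-39)) - 541755) = 1/(1/(-493538 - (-1400)*5*(-39)) - 541755) = 1/(1/(-493538 - 200*(-35)*(-39)) - 541755) = 1/(1/(-493538 + 7000*(-39)) - 541755) = 1/(1/(-493538 - 273000) - 541755) = 1/(1/(-766538) - 541755) = 1/(-1/766538 - 541755) = 1/(-415275794191/766538) = -766538/415275794191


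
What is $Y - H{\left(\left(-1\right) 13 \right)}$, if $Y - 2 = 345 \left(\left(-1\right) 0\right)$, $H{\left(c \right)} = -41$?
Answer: $43$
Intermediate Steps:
$Y = 2$ ($Y = 2 + 345 \left(\left(-1\right) 0\right) = 2 + 345 \cdot 0 = 2 + 0 = 2$)
$Y - H{\left(\left(-1\right) 13 \right)} = 2 - -41 = 2 + 41 = 43$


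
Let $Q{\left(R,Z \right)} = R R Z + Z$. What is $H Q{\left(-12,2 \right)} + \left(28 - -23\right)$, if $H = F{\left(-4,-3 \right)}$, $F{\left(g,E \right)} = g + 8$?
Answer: $1211$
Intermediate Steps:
$F{\left(g,E \right)} = 8 + g$
$Q{\left(R,Z \right)} = Z + Z R^{2}$ ($Q{\left(R,Z \right)} = R^{2} Z + Z = Z R^{2} + Z = Z + Z R^{2}$)
$H = 4$ ($H = 8 - 4 = 4$)
$H Q{\left(-12,2 \right)} + \left(28 - -23\right) = 4 \cdot 2 \left(1 + \left(-12\right)^{2}\right) + \left(28 - -23\right) = 4 \cdot 2 \left(1 + 144\right) + \left(28 + 23\right) = 4 \cdot 2 \cdot 145 + 51 = 4 \cdot 290 + 51 = 1160 + 51 = 1211$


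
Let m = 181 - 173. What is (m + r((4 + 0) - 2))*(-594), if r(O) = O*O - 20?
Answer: 4752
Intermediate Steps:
r(O) = -20 + O² (r(O) = O² - 20 = -20 + O²)
m = 8
(m + r((4 + 0) - 2))*(-594) = (8 + (-20 + ((4 + 0) - 2)²))*(-594) = (8 + (-20 + (4 - 2)²))*(-594) = (8 + (-20 + 2²))*(-594) = (8 + (-20 + 4))*(-594) = (8 - 16)*(-594) = -8*(-594) = 4752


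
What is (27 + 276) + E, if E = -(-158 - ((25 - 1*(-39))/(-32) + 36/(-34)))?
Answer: 7785/17 ≈ 457.94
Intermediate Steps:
E = 2634/17 (E = -(-158 - ((25 + 39)*(-1/32) + 36*(-1/34))) = -(-158 - (64*(-1/32) - 18/17)) = -(-158 - (-2 - 18/17)) = -(-158 - 1*(-52/17)) = -(-158 + 52/17) = -1*(-2634/17) = 2634/17 ≈ 154.94)
(27 + 276) + E = (27 + 276) + 2634/17 = 303 + 2634/17 = 7785/17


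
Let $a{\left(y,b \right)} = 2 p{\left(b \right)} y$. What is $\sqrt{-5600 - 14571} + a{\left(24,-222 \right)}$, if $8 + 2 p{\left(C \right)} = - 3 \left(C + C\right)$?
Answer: $31776 + i \sqrt{20171} \approx 31776.0 + 142.02 i$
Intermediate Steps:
$p{\left(C \right)} = -4 - 3 C$ ($p{\left(C \right)} = -4 + \frac{\left(-3\right) \left(C + C\right)}{2} = -4 + \frac{\left(-3\right) 2 C}{2} = -4 + \frac{\left(-6\right) C}{2} = -4 - 3 C$)
$a{\left(y,b \right)} = y \left(-8 - 6 b\right)$ ($a{\left(y,b \right)} = 2 \left(-4 - 3 b\right) y = \left(-8 - 6 b\right) y = y \left(-8 - 6 b\right)$)
$\sqrt{-5600 - 14571} + a{\left(24,-222 \right)} = \sqrt{-5600 - 14571} - 48 \left(4 + 3 \left(-222\right)\right) = \sqrt{-20171} - 48 \left(4 - 666\right) = i \sqrt{20171} - 48 \left(-662\right) = i \sqrt{20171} + 31776 = 31776 + i \sqrt{20171}$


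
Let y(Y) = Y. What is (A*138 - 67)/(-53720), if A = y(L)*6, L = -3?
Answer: 2551/53720 ≈ 0.047487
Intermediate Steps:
A = -18 (A = -3*6 = -18)
(A*138 - 67)/(-53720) = (-18*138 - 67)/(-53720) = (-2484 - 67)*(-1/53720) = -2551*(-1/53720) = 2551/53720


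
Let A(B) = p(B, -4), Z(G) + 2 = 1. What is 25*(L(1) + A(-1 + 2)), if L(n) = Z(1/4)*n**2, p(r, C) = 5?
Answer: 100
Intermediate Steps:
Z(G) = -1 (Z(G) = -2 + 1 = -1)
A(B) = 5
L(n) = -n**2
25*(L(1) + A(-1 + 2)) = 25*(-1*1**2 + 5) = 25*(-1*1 + 5) = 25*(-1 + 5) = 25*4 = 100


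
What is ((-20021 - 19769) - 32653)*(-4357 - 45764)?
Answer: 3630915603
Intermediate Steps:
((-20021 - 19769) - 32653)*(-4357 - 45764) = (-39790 - 32653)*(-50121) = -72443*(-50121) = 3630915603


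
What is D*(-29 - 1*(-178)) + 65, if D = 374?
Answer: 55791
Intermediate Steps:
D*(-29 - 1*(-178)) + 65 = 374*(-29 - 1*(-178)) + 65 = 374*(-29 + 178) + 65 = 374*149 + 65 = 55726 + 65 = 55791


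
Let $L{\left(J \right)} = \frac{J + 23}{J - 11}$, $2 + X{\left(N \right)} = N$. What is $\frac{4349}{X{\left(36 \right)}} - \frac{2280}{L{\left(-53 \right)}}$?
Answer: $- \frac{161027}{34} \approx -4736.1$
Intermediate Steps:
$X{\left(N \right)} = -2 + N$
$L{\left(J \right)} = \frac{23 + J}{-11 + J}$
$\frac{4349}{X{\left(36 \right)}} - \frac{2280}{L{\left(-53 \right)}} = \frac{4349}{-2 + 36} - \frac{2280}{\frac{1}{-11 - 53} \left(23 - 53\right)} = \frac{4349}{34} - \frac{2280}{\frac{1}{-64} \left(-30\right)} = 4349 \cdot \frac{1}{34} - \frac{2280}{\left(- \frac{1}{64}\right) \left(-30\right)} = \frac{4349}{34} - \frac{2280}{\frac{15}{32}} = \frac{4349}{34} - 4864 = - \frac{161027}{34}$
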